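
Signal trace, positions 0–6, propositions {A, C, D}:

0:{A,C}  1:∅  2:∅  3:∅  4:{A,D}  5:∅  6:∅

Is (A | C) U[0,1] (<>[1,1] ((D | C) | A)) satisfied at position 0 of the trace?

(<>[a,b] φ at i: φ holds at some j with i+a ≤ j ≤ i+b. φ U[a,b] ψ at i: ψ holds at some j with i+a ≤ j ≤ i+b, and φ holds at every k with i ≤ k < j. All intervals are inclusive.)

No

Need some j in [0,1] with <>[1,1] ((D | C) | A), and (A | C) at every k in [0,j-1].
  j=0: <>[1,1] ((D | C) | A) — fails (none in [1,1]).
  j=1: <>[1,1] ((D | C) | A) — fails (none in [2,2]).
No j in the window works → until fails.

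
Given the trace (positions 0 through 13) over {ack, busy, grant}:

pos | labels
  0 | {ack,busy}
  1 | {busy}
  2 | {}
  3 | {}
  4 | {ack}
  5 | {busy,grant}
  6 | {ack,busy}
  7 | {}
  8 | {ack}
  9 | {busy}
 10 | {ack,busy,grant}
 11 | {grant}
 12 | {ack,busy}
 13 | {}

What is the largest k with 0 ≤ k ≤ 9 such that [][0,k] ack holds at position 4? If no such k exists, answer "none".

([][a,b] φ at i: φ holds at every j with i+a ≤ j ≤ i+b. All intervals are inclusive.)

ack must hold from j=4 onward; find where it first fails.
  j=4: holds
  j=5: fails
Holds on [4,4], so largest k = 0.

0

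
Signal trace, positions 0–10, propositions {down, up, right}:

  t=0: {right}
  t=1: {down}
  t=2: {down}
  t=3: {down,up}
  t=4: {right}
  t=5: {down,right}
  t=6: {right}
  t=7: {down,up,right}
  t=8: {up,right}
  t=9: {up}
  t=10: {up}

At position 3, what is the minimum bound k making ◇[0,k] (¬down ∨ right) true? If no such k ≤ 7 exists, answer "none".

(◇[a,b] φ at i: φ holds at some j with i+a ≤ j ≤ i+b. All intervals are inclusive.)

Scan j = 3,4,… for (¬down ∨ right):
  j=3: fails
  j=4: holds
First hit at j=4, so smallest k = 4-3 = 1.

1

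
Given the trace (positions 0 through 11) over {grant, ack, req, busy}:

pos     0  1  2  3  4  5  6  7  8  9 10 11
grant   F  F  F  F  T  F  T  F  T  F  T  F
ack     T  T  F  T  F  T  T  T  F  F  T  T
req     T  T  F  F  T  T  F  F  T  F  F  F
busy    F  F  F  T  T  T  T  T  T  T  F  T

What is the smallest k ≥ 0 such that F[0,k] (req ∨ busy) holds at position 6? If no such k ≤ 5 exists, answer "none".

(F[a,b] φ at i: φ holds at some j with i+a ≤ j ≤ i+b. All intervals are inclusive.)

0

Scan j = 6,7,… for (req ∨ busy):
  j=6: holds
First hit at j=6, so smallest k = 6-6 = 0.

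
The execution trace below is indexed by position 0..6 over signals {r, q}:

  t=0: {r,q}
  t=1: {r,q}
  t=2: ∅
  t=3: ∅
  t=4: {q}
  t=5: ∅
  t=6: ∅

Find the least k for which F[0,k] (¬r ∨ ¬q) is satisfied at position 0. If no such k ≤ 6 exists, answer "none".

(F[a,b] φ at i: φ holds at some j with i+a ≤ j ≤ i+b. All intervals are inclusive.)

2

Scan j = 0,1,… for (¬r ∨ ¬q):
  j=0: fails
  j=1: fails
  j=2: holds
First hit at j=2, so smallest k = 2-0 = 2.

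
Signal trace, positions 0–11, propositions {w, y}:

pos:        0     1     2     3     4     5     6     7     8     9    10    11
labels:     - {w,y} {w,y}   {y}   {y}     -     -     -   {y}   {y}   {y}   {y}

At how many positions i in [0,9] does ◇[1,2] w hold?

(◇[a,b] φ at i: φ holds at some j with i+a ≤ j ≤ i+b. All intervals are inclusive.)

Evaluate at each i in [0,9]:
  i=0: ✓ (witness j=1)
  i=1: ✓ (witness j=2)
  i=2: ✗ (none in [3,4])
  i=3: ✗ (none in [4,5])
  i=4: ✗ (none in [5,6])
  i=5: ✗ (none in [6,7])
  i=6: ✗ (none in [7,8])
  i=7: ✗ (none in [8,9])
  i=8: ✗ (none in [9,10])
  i=9: ✗ (none in [10,11])
Positions where it holds: {0, 1} → 2.

2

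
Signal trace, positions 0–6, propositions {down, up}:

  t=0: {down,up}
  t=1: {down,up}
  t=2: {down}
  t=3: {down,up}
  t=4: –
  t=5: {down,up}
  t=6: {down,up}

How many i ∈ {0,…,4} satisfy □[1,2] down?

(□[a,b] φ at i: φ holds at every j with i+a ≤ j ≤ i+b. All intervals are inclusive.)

Evaluate at each i in [0,4]:
  i=0: ✓ (all of [1,2])
  i=1: ✓ (all of [2,3])
  i=2: ✗ (fails at j=4)
  i=3: ✗ (fails at j=4)
  i=4: ✓ (all of [5,6])
Positions where it holds: {0, 1, 4} → 3.

3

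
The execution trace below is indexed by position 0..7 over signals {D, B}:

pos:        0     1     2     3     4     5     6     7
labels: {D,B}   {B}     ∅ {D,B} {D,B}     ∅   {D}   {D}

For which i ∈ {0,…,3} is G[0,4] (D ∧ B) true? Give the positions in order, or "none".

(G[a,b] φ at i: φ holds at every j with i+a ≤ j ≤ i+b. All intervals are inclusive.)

Evaluate at each i in [0,3]:
  i=0: ✗ (fails at j=1)
  i=1: ✗ (fails at j=1)
  i=2: ✗ (fails at j=2)
  i=3: ✗ (fails at j=5)

none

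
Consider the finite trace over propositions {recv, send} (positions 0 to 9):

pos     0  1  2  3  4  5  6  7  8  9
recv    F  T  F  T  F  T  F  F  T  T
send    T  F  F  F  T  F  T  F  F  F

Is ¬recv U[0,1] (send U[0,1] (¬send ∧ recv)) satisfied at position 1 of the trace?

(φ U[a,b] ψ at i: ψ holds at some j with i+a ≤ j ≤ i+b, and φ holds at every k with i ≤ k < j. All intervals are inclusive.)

Need some j in [1,2] with (send U[0,1] (¬send ∧ recv)), and ¬recv at every k in [1,j-1].
  j=1: (send U[0,1] (¬send ∧ recv)) holds; no prefix to check → satisfied.

True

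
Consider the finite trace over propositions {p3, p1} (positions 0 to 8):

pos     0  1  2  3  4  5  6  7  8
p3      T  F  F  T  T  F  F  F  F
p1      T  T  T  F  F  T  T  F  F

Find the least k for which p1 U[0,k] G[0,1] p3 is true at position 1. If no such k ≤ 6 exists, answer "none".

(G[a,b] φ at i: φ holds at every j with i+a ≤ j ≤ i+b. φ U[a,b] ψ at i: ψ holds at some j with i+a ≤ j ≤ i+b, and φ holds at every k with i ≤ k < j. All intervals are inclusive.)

Need earliest j ≥ 1 with G[0,1] p3, and p1 at every k in [1,j-1].
  j=1: rhs fails.
  j=2: rhs fails.
  j=3: rhs holds; lhs holds on [1,2]. k = 2.

2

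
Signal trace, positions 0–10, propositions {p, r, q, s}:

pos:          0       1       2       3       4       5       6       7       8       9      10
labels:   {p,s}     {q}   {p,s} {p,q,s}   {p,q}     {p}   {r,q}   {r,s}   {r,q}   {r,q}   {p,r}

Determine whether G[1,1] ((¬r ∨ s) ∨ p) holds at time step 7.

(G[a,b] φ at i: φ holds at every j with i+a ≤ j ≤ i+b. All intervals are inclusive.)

Check ((¬r ∨ s) ∨ p) at every j in [8,8]:
  j=8: false
Fails at j=8 → formula fails.

False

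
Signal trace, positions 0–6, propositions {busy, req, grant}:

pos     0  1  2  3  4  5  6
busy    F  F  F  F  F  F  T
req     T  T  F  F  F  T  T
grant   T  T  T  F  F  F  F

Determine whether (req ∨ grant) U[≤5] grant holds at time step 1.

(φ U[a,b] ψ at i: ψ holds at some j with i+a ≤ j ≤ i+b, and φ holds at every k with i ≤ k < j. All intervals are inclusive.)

Yes

Need some j in [1,6] with grant, and (req ∨ grant) at every k in [1,j-1].
  j=1: grant holds; no prefix to check → satisfied.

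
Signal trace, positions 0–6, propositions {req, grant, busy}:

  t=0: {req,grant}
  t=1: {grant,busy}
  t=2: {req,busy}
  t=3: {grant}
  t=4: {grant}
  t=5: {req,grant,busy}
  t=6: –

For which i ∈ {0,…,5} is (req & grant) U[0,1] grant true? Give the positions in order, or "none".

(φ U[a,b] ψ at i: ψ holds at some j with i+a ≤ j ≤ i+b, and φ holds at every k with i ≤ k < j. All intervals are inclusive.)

0, 1, 3, 4, 5

Evaluate at each i in [0,5]:
  i=0: ✓ (rhs at j=0)
  i=1: ✓ (rhs at j=1)
  i=2: ✗ (lhs fails at k=2 before rhs at j=3)
  i=3: ✓ (rhs at j=3)
  i=4: ✓ (rhs at j=4)
  i=5: ✓ (rhs at j=5)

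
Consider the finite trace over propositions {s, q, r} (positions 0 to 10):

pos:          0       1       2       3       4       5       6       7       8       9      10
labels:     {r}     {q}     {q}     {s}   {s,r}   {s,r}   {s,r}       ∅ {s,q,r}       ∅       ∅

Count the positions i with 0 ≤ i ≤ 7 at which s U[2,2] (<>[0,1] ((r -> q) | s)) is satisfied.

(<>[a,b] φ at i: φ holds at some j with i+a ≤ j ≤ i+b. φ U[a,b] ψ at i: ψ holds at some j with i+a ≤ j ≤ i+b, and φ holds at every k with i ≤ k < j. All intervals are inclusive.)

3

Evaluate at each i in [0,7]:
  i=0: ✗ (lhs fails at k=0 before rhs at j=2)
  i=1: ✗ (lhs fails at k=1 before rhs at j=3)
  i=2: ✗ (lhs fails at k=2 before rhs at j=4)
  i=3: ✓ (rhs at j=5; lhs holds on [3,4])
  i=4: ✓ (rhs at j=6; lhs holds on [4,5])
  i=5: ✓ (rhs at j=7; lhs holds on [5,6])
  i=6: ✗ (lhs fails at k=7 before rhs at j=8)
  i=7: ✗ (lhs fails at k=7 before rhs at j=9)
Positions where it holds: {3, 4, 5} → 3.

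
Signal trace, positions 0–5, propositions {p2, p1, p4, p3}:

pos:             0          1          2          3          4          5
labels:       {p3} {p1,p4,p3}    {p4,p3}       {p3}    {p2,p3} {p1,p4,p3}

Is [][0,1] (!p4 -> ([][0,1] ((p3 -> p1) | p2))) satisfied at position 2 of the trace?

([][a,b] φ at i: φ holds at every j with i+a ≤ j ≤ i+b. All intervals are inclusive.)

Does not hold

Check (!p4 -> ([][0,1] ((p3 -> p1) | p2))) at every j in [2,3]:
  j=2: antecedent false → ✓
  j=3: antecedent true; consequent fails at 3 → ✗
Fails at j=3 → formula fails.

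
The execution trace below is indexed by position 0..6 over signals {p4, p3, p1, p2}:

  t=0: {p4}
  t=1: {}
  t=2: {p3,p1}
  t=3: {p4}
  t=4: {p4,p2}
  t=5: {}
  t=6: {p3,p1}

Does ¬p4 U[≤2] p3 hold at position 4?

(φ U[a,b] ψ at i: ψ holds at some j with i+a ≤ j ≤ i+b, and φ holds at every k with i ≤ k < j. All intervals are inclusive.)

Need some j in [4,6] with p3, and ¬p4 at every k in [4,j-1].
  j=4: p3 false.
  j=5: p3 false.
  j=6: p3 holds, but ¬p4 fails at k=4 → not this j.
No j in the window works → until fails.

No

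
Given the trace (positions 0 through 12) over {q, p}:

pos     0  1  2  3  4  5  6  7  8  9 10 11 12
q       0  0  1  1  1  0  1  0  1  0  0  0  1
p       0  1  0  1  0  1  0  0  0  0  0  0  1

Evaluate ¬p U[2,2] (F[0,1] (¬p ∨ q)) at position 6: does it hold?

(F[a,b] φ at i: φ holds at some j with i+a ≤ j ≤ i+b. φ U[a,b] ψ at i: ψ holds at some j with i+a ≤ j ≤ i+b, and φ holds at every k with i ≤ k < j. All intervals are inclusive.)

True

Need some j in [8,8] with F[0,1] (¬p ∨ q), and ¬p at every k in [6,j-1].
  j=8: F[0,1] (¬p ∨ q) holds; ¬p holds at every k in [6,7] → satisfied.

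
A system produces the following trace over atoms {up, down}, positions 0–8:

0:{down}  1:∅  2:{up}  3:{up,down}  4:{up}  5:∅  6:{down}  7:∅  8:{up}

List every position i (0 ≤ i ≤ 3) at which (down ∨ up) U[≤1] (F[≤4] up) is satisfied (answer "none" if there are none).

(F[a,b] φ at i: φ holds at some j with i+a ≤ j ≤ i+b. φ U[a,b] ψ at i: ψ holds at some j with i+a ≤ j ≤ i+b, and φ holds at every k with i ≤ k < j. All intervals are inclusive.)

0, 1, 2, 3

Evaluate at each i in [0,3]:
  i=0: ✓ (rhs at j=0)
  i=1: ✓ (rhs at j=1)
  i=2: ✓ (rhs at j=2)
  i=3: ✓ (rhs at j=3)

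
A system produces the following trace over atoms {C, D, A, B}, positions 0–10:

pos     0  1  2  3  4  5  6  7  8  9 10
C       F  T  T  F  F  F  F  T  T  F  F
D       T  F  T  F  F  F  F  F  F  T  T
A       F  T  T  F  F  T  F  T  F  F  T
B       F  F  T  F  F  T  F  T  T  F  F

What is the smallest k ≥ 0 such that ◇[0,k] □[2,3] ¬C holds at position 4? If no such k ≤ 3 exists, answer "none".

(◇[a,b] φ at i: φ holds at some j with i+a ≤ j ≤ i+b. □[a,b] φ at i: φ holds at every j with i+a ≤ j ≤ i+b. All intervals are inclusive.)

Scan j = 4,5,… for □[2,3] ¬C:
  j=4: fails
  j=5: fails
  j=6: fails
  j=7: holds
First hit at j=7, so smallest k = 7-4 = 3.

3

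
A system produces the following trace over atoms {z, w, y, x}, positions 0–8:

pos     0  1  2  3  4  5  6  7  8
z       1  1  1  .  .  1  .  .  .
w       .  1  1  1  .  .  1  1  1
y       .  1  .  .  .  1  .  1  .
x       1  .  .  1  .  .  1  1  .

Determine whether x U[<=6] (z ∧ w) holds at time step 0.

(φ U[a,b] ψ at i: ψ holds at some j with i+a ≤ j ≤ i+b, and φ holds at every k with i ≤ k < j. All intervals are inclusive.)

True

Need some j in [0,6] with (z ∧ w), and x at every k in [0,j-1].
  j=0: (z ∧ w) false.
  j=1: (z ∧ w) holds; x holds at every k in [0,0] → satisfied.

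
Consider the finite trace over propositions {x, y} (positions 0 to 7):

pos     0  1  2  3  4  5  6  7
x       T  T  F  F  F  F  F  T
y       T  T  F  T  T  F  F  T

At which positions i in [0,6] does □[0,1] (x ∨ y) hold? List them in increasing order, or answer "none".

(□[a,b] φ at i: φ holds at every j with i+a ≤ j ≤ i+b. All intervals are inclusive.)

0, 3

Evaluate at each i in [0,6]:
  i=0: ✓ (all of [0,1])
  i=1: ✗ (fails at j=2)
  i=2: ✗ (fails at j=2)
  i=3: ✓ (all of [3,4])
  i=4: ✗ (fails at j=5)
  i=5: ✗ (fails at j=5)
  i=6: ✗ (fails at j=6)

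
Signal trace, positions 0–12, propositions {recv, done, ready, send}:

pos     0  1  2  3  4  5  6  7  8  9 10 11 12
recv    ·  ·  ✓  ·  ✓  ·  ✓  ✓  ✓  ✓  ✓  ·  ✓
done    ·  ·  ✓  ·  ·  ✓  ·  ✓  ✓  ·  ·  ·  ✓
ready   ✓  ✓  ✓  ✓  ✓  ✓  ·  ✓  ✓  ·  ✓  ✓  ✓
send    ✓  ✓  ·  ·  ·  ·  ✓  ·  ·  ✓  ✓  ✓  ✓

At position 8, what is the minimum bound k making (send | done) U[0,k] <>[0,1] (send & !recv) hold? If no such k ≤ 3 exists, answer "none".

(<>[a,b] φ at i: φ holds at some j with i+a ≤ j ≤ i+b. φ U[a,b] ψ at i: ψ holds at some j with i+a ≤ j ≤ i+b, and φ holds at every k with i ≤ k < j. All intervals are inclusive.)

2

Need earliest j ≥ 8 with <>[0,1] (send & !recv), and (send | done) at every k in [8,j-1].
  j=8: rhs fails.
  j=9: rhs fails.
  j=10: rhs holds; lhs holds on [8,9]. k = 2.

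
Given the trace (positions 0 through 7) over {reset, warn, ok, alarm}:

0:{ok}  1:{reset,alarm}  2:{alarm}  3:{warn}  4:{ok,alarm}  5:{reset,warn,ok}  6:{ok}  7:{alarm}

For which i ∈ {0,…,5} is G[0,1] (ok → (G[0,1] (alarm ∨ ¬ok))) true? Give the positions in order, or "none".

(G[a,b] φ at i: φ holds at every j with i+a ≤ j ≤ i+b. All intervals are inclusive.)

Evaluate at each i in [0,5]:
  i=0: ✗ (fails at j=0)
  i=1: ✓ (all of [1,2])
  i=2: ✓ (all of [2,3])
  i=3: ✗ (fails at j=4)
  i=4: ✗ (fails at j=4)
  i=5: ✗ (fails at j=5)

1, 2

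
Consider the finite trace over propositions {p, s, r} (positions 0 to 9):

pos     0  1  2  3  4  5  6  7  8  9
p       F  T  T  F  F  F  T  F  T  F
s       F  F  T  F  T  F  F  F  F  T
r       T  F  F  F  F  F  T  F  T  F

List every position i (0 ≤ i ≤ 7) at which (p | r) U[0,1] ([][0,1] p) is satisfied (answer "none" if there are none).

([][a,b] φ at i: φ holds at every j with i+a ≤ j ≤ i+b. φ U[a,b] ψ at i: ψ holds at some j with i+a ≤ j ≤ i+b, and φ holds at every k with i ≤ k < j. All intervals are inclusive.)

Evaluate at each i in [0,7]:
  i=0: ✓ (rhs at j=1; lhs holds on [0,0])
  i=1: ✓ (rhs at j=1)
  i=2: ✗ (no rhs in [2,3])
  i=3: ✗ (no rhs in [3,4])
  i=4: ✗ (no rhs in [4,5])
  i=5: ✗ (no rhs in [5,6])
  i=6: ✗ (no rhs in [6,7])
  i=7: ✗ (no rhs in [7,8])

0, 1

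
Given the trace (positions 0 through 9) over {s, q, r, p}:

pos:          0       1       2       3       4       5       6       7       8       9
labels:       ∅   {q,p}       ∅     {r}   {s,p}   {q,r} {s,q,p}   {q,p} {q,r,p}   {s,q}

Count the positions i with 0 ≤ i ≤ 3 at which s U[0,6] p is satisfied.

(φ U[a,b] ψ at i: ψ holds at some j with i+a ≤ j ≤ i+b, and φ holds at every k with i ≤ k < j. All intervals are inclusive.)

1

Evaluate at each i in [0,3]:
  i=0: ✗ (lhs fails at k=0 before rhs at j=1)
  i=1: ✓ (rhs at j=1)
  i=2: ✗ (lhs fails at k=2 before rhs at j=4)
  i=3: ✗ (lhs fails at k=3 before rhs at j=4)
Positions where it holds: {1} → 1.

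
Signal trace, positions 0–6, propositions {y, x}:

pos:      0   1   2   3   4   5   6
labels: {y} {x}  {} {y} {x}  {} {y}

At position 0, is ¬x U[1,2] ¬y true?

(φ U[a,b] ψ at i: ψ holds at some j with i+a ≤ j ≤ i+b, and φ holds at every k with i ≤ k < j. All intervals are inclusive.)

Need some j in [1,2] with ¬y, and ¬x at every k in [0,j-1].
  j=1: ¬y holds; ¬x holds at every k in [0,0] → satisfied.

True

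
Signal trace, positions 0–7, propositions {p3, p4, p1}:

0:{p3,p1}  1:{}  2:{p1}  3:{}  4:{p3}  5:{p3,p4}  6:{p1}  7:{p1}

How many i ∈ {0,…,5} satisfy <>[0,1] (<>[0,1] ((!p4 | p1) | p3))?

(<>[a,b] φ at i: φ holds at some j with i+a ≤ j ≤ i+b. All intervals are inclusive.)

Evaluate at each i in [0,5]:
  i=0: ✓ (witness j=0)
  i=1: ✓ (witness j=1)
  i=2: ✓ (witness j=2)
  i=3: ✓ (witness j=3)
  i=4: ✓ (witness j=4)
  i=5: ✓ (witness j=5)
Positions where it holds: {0, 1, 2, 3, 4, 5} → 6.

6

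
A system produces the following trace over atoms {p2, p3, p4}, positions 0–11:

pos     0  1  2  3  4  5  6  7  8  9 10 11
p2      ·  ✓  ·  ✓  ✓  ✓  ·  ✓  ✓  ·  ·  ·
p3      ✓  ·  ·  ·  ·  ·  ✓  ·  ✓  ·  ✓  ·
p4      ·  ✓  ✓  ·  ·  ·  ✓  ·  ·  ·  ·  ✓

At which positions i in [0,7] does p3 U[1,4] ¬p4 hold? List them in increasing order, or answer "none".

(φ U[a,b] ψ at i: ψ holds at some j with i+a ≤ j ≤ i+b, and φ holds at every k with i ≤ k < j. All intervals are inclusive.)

6

Evaluate at each i in [0,7]:
  i=0: ✗ (lhs fails at k=1 before rhs at j=3)
  i=1: ✗ (lhs fails at k=1 before rhs at j=3)
  i=2: ✗ (lhs fails at k=2 before rhs at j=3)
  i=3: ✗ (lhs fails at k=3 before rhs at j=4)
  i=4: ✗ (lhs fails at k=4 before rhs at j=5)
  i=5: ✗ (lhs fails at k=5 before rhs at j=7)
  i=6: ✓ (rhs at j=7; lhs holds on [6,6])
  i=7: ✗ (lhs fails at k=7 before rhs at j=8)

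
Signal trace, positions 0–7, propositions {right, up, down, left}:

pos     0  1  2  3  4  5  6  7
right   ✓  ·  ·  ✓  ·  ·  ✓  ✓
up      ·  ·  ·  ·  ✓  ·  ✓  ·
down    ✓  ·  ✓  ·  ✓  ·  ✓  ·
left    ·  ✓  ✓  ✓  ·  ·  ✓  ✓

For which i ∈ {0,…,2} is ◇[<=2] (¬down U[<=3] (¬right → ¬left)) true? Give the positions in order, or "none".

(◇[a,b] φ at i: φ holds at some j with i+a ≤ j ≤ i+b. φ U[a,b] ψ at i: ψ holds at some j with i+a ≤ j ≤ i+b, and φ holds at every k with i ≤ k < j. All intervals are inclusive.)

0, 1, 2

Evaluate at each i in [0,2]:
  i=0: ✓ (witness j=0)
  i=1: ✓ (witness j=3)
  i=2: ✓ (witness j=3)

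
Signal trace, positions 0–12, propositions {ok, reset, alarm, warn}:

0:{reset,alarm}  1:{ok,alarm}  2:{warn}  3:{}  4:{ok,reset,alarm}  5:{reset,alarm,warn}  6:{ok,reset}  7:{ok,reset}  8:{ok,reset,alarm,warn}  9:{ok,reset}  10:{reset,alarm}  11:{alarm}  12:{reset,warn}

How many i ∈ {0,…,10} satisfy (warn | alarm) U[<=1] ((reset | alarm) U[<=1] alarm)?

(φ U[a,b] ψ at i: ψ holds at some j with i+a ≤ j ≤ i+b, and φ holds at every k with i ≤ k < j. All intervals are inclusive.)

Evaluate at each i in [0,10]:
  i=0: ✓ (rhs at j=0)
  i=1: ✓ (rhs at j=1)
  i=2: ✗ (no rhs in [2,3])
  i=3: ✗ (lhs fails at k=3 before rhs at j=4)
  i=4: ✓ (rhs at j=4)
  i=5: ✓ (rhs at j=5)
  i=6: ✗ (lhs fails at k=6 before rhs at j=7)
  i=7: ✓ (rhs at j=7)
  i=8: ✓ (rhs at j=8)
  i=9: ✓ (rhs at j=9)
  i=10: ✓ (rhs at j=10)
Positions where it holds: {0, 1, 4, 5, 7, 8, 9, 10} → 8.

8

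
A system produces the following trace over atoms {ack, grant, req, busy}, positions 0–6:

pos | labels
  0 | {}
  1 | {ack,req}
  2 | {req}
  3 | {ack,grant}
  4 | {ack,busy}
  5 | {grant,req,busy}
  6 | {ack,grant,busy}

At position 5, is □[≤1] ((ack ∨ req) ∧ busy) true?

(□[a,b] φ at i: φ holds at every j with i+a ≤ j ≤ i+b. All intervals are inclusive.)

True

Check ((ack ∨ req) ∧ busy) at every j in [5,6]:
  j=5: true
  j=6: true
All positions satisfy it → formula holds.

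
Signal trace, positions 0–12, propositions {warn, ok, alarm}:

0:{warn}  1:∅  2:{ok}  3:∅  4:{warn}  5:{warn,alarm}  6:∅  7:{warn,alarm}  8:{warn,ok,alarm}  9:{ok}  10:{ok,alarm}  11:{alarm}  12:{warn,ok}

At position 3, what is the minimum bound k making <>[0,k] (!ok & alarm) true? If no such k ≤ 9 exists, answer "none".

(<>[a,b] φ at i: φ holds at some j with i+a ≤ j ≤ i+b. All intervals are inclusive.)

2

Scan j = 3,4,… for (!ok & alarm):
  j=3: fails
  j=4: fails
  j=5: holds
First hit at j=5, so smallest k = 5-3 = 2.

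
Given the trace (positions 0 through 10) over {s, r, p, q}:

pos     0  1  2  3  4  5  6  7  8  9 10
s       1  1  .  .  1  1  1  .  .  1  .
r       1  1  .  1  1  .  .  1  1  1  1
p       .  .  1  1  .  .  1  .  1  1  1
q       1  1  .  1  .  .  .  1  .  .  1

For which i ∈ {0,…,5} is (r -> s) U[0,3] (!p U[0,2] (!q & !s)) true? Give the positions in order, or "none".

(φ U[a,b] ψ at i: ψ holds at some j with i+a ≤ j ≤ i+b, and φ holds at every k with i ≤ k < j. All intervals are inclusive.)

Evaluate at each i in [0,5]:
  i=0: ✓ (rhs at j=0)
  i=1: ✓ (rhs at j=1)
  i=2: ✓ (rhs at j=2)
  i=3: ✗ (no rhs in [3,6])
  i=4: ✓ (rhs at j=7; lhs holds on [4,6])
  i=5: ✓ (rhs at j=7; lhs holds on [5,6])

0, 1, 2, 4, 5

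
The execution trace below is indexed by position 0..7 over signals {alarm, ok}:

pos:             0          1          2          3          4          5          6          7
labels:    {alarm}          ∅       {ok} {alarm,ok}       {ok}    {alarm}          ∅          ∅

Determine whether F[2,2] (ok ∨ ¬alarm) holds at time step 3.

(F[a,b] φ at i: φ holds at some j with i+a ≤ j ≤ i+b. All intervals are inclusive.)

Check (ok ∨ ¬alarm) at each j in [5,5]:
  j=5: false
No position in the window satisfies it → formula fails.

False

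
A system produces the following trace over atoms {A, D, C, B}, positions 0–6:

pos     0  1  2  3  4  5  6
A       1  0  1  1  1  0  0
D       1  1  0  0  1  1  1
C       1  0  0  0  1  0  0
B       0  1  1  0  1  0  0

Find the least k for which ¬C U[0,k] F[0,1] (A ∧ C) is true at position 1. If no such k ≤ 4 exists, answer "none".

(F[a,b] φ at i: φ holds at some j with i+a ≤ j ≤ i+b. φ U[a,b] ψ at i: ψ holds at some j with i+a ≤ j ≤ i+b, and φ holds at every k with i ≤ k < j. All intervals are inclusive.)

Need earliest j ≥ 1 with F[0,1] (A ∧ C), and ¬C at every k in [1,j-1].
  j=1: rhs fails.
  j=2: rhs fails.
  j=3: rhs holds; lhs holds on [1,2]. k = 2.

2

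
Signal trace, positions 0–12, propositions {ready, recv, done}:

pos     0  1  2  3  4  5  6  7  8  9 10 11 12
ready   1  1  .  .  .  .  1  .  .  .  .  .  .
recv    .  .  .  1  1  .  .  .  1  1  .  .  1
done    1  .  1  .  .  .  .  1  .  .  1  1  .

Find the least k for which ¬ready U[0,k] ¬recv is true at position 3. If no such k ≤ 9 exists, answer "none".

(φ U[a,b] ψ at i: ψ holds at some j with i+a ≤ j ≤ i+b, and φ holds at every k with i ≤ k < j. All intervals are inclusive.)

2

Need earliest j ≥ 3 with ¬recv, and ¬ready at every k in [3,j-1].
  j=3: rhs fails.
  j=4: rhs fails.
  j=5: rhs holds; lhs holds on [3,4]. k = 2.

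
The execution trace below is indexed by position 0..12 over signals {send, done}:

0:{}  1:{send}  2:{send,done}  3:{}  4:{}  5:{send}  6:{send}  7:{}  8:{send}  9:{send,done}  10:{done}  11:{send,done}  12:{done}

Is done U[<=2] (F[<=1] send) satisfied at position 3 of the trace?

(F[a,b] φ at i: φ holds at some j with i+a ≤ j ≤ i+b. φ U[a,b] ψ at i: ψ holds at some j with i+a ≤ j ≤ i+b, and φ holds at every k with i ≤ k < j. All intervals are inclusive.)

False

Need some j in [3,5] with F[<=1] send, and done at every k in [3,j-1].
  j=3: F[<=1] send — fails (none in [3,4]).
  j=4: F[<=1] send holds, but done fails at k=3 → not this j.
  j=5: F[<=1] send holds, but done fails at k=3 → not this j.
No j in the window works → until fails.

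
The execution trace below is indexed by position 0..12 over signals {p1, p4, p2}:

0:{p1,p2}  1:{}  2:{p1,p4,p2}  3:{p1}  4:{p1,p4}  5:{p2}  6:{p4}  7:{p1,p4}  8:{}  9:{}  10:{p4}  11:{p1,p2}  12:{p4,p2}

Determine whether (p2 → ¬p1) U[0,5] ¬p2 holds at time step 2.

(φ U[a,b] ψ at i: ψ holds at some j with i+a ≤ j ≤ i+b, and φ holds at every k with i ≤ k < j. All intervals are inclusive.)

Does not hold

Need some j in [2,7] with ¬p2, and (p2 → ¬p1) at every k in [2,j-1].
  j=2: ¬p2 false.
  j=3: ¬p2 holds, but (p2 → ¬p1) fails at k=2 → not this j.
  j=4: ¬p2 holds, but (p2 → ¬p1) fails at k=2 → not this j.
  j=5: ¬p2 false.
  j=6: ¬p2 holds, but (p2 → ¬p1) fails at k=2 → not this j.
  j=7: ¬p2 holds, but (p2 → ¬p1) fails at k=2 → not this j.
No j in the window works → until fails.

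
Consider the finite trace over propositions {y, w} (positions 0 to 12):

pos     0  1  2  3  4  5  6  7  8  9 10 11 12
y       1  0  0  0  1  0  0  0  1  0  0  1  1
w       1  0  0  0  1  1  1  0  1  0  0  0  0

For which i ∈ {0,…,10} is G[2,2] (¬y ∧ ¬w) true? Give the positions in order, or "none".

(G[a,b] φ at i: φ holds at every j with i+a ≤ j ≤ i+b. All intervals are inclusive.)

Evaluate at each i in [0,10]:
  i=0: ✓ (all of [2,2])
  i=1: ✓ (all of [3,3])
  i=2: ✗ (fails at j=4)
  i=3: ✗ (fails at j=5)
  i=4: ✗ (fails at j=6)
  i=5: ✓ (all of [7,7])
  i=6: ✗ (fails at j=8)
  i=7: ✓ (all of [9,9])
  i=8: ✓ (all of [10,10])
  i=9: ✗ (fails at j=11)
  i=10: ✗ (fails at j=12)

0, 1, 5, 7, 8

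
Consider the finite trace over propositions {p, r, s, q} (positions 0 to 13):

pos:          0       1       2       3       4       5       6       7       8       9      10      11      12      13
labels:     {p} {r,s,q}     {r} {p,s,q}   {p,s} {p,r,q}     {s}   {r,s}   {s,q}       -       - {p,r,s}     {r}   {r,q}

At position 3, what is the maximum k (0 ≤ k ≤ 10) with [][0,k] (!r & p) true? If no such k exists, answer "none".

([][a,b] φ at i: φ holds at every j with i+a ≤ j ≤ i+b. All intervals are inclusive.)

(!r & p) must hold from j=3 onward; find where it first fails.
  j=3: holds
  j=4: holds
  j=5: fails
Holds on [3,4], so largest k = 1.

1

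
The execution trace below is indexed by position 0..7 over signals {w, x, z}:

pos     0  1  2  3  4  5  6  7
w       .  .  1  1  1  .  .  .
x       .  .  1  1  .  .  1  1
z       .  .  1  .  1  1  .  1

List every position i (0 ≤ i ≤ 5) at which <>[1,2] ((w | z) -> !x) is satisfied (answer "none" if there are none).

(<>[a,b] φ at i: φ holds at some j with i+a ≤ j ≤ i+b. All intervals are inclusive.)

Evaluate at each i in [0,5]:
  i=0: ✓ (witness j=1)
  i=1: ✗ (none in [2,3])
  i=2: ✓ (witness j=4)
  i=3: ✓ (witness j=4)
  i=4: ✓ (witness j=5)
  i=5: ✓ (witness j=6)

0, 2, 3, 4, 5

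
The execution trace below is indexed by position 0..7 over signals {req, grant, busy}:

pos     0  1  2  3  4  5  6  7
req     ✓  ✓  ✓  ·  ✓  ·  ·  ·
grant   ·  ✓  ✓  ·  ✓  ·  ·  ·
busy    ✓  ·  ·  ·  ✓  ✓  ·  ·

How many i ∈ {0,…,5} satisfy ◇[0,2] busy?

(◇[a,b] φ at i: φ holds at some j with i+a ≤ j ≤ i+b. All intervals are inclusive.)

5

Evaluate at each i in [0,5]:
  i=0: ✓ (witness j=0)
  i=1: ✗ (none in [1,3])
  i=2: ✓ (witness j=4)
  i=3: ✓ (witness j=4)
  i=4: ✓ (witness j=4)
  i=5: ✓ (witness j=5)
Positions where it holds: {0, 2, 3, 4, 5} → 5.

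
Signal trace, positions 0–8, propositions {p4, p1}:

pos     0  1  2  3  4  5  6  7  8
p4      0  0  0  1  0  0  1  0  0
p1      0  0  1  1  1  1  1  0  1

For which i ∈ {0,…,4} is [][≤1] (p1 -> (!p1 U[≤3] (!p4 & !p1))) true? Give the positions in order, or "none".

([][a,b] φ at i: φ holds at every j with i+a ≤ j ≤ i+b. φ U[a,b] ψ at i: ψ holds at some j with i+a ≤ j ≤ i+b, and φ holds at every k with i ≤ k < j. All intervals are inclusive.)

0

Evaluate at each i in [0,4]:
  i=0: ✓ (all of [0,1])
  i=1: ✗ (fails at j=2)
  i=2: ✗ (fails at j=2)
  i=3: ✗ (fails at j=3)
  i=4: ✗ (fails at j=4)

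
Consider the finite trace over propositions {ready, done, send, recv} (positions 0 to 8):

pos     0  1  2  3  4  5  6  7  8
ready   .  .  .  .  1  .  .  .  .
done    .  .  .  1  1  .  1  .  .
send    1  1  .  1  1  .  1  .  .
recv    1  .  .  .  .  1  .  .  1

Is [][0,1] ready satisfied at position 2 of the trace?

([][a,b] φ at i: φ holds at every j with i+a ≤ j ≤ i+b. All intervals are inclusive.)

Does not hold

Check ready at every j in [2,3]:
  j=2: false
  j=3: false
Fails at j=2 → formula fails.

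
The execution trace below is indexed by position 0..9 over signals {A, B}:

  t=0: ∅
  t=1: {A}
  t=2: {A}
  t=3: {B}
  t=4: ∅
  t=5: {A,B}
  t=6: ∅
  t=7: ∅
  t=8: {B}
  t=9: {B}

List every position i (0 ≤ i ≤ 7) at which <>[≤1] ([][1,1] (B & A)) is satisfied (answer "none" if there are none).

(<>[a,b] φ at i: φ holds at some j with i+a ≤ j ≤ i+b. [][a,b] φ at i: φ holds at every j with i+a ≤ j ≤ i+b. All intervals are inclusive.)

Evaluate at each i in [0,7]:
  i=0: ✗ (none in [0,1])
  i=1: ✗ (none in [1,2])
  i=2: ✗ (none in [2,3])
  i=3: ✓ (witness j=4)
  i=4: ✓ (witness j=4)
  i=5: ✗ (none in [5,6])
  i=6: ✗ (none in [6,7])
  i=7: ✗ (none in [7,8])

3, 4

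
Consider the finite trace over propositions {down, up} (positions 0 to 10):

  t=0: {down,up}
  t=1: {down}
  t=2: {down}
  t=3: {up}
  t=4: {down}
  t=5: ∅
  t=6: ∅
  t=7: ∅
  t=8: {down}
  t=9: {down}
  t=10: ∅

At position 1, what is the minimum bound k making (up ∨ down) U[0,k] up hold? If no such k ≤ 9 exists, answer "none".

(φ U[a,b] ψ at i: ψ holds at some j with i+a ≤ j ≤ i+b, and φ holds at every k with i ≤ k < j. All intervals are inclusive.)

Need earliest j ≥ 1 with up, and (up ∨ down) at every k in [1,j-1].
  j=1: rhs fails.
  j=2: rhs fails.
  j=3: rhs holds; lhs holds on [1,2]. k = 2.

2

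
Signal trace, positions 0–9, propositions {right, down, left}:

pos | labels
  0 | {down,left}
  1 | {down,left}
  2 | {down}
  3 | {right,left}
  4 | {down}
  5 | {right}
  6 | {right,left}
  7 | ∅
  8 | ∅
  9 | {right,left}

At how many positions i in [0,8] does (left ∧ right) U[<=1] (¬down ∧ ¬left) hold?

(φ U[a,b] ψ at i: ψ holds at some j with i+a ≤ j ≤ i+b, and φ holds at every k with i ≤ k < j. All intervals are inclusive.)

Evaluate at each i in [0,8]:
  i=0: ✗ (no rhs in [0,1])
  i=1: ✗ (no rhs in [1,2])
  i=2: ✗ (no rhs in [2,3])
  i=3: ✗ (no rhs in [3,4])
  i=4: ✗ (lhs fails at k=4 before rhs at j=5)
  i=5: ✓ (rhs at j=5)
  i=6: ✓ (rhs at j=7; lhs holds on [6,6])
  i=7: ✓ (rhs at j=7)
  i=8: ✓ (rhs at j=8)
Positions where it holds: {5, 6, 7, 8} → 4.

4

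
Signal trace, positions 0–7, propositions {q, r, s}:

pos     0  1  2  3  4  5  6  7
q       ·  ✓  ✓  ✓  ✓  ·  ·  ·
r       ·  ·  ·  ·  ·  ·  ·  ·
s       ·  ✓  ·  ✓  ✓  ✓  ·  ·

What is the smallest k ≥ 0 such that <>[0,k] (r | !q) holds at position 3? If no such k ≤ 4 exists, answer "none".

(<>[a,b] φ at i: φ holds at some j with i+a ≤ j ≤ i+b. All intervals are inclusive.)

Scan j = 3,4,… for (r | !q):
  j=3: fails
  j=4: fails
  j=5: holds
First hit at j=5, so smallest k = 5-3 = 2.

2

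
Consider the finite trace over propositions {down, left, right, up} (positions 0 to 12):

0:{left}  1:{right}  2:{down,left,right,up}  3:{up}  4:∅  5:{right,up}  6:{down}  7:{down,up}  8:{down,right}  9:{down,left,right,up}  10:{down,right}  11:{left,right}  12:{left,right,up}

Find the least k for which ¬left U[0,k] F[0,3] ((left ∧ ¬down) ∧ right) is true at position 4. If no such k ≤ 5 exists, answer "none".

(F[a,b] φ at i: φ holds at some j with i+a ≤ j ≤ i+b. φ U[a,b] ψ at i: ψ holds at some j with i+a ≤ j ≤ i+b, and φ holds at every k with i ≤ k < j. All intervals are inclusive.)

4

Need earliest j ≥ 4 with F[0,3] ((left ∧ ¬down) ∧ right), and ¬left at every k in [4,j-1].
  j=4: rhs fails.
  j=5: rhs fails.
  j=6: rhs fails.
  j=7: rhs fails.
  j=8: rhs holds; lhs holds on [4,7]. k = 4.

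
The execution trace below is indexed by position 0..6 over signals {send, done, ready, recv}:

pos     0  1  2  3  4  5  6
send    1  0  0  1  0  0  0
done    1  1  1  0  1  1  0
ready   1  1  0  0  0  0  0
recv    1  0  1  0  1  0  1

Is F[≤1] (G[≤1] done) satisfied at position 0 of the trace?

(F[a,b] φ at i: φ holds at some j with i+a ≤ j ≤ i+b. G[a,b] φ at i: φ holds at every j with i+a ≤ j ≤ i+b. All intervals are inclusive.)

Yes

Check G[≤1] done at each j in [0,1]:
  j=0: holds on [0,1]
  j=1: holds on [1,2]
Found at j=0 → formula holds.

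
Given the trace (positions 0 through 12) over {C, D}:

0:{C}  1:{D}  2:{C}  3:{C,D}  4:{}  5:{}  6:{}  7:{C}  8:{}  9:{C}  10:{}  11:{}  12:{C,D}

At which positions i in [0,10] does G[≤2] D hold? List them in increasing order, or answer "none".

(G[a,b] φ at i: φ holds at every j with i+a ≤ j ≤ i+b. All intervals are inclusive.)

none

Evaluate at each i in [0,10]:
  i=0: ✗ (fails at j=0)
  i=1: ✗ (fails at j=2)
  i=2: ✗ (fails at j=2)
  i=3: ✗ (fails at j=4)
  i=4: ✗ (fails at j=4)
  i=5: ✗ (fails at j=5)
  i=6: ✗ (fails at j=6)
  i=7: ✗ (fails at j=7)
  i=8: ✗ (fails at j=8)
  i=9: ✗ (fails at j=9)
  i=10: ✗ (fails at j=10)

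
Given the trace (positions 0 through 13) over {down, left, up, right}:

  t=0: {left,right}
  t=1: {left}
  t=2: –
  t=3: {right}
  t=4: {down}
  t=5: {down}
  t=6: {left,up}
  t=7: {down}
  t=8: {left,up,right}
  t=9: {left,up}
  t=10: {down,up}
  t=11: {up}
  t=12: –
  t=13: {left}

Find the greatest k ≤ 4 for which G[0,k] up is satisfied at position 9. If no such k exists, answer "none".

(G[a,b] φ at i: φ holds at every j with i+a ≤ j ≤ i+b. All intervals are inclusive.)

up must hold from j=9 onward; find where it first fails.
  j=9: holds
  j=10: holds
  j=11: holds
  j=12: fails
Holds on [9,11], so largest k = 2.

2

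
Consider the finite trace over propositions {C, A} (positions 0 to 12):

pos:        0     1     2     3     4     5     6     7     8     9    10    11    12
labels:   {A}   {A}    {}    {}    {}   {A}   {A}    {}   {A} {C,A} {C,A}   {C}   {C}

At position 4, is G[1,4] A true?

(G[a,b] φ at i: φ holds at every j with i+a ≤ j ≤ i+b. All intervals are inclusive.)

Check A at every j in [5,8]:
  j=5: true
  j=6: true
  j=7: false
  j=8: true
Fails at j=7 → formula fails.

False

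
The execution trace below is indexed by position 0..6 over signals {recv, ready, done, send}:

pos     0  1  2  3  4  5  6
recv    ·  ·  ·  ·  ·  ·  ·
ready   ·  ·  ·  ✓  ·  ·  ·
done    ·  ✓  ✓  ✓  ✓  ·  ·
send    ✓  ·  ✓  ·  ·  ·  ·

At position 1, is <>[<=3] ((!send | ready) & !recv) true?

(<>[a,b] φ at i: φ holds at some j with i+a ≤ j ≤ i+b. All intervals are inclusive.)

Holds

Check ((!send | ready) & !recv) at each j in [1,4]:
  j=1: true
  j=2: false
  j=3: true
  j=4: true
Found at j=1 → formula holds.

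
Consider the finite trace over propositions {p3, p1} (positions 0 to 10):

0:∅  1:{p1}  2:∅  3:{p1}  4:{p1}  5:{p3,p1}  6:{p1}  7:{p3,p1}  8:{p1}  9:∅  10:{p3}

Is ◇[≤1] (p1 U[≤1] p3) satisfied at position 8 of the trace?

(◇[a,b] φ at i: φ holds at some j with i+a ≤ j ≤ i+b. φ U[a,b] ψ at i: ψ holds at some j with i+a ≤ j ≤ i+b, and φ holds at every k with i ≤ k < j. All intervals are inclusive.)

Does not hold

Check (p1 U[≤1] p3) at each j in [8,9]:
  j=8: fails
  j=9: fails
No position in the window satisfies it → formula fails.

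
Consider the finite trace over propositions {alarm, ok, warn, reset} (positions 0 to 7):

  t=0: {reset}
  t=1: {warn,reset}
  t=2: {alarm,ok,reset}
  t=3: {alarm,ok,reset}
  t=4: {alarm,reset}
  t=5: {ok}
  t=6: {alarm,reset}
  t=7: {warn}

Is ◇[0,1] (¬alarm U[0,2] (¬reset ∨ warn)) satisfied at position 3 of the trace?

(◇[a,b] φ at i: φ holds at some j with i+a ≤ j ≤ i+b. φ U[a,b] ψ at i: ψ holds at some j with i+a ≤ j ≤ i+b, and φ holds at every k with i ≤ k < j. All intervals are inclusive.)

No

Check (¬alarm U[0,2] (¬reset ∨ warn)) at each j in [3,4]:
  j=3: fails
  j=4: fails
No position in the window satisfies it → formula fails.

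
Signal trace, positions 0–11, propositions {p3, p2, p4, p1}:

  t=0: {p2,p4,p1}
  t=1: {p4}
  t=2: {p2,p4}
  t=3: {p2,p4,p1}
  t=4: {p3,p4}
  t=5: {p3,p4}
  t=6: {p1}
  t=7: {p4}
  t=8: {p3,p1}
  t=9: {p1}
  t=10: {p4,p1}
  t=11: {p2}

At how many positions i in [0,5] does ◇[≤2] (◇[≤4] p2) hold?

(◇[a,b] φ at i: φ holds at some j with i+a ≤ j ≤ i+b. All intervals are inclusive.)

5

Evaluate at each i in [0,5]:
  i=0: ✓ (witness j=0)
  i=1: ✓ (witness j=1)
  i=2: ✓ (witness j=2)
  i=3: ✓ (witness j=3)
  i=4: ✗ (none in [4,6])
  i=5: ✓ (witness j=7)
Positions where it holds: {0, 1, 2, 3, 5} → 5.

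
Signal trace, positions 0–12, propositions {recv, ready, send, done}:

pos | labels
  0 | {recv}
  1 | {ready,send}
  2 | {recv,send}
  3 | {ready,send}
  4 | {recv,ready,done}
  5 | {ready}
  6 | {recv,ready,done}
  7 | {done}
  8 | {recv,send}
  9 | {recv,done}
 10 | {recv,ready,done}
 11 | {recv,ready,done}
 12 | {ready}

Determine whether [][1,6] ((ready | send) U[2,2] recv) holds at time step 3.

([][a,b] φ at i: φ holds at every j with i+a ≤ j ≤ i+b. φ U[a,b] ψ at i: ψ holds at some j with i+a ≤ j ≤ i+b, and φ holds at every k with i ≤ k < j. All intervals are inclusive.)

False

Check ((ready | send) U[2,2] recv) at every j in [4,9]:
  j=4: holds
  j=5: fails
  j=6: fails
  j=7: fails
  j=8: fails
  j=9: fails
Fails at j=5 → formula fails.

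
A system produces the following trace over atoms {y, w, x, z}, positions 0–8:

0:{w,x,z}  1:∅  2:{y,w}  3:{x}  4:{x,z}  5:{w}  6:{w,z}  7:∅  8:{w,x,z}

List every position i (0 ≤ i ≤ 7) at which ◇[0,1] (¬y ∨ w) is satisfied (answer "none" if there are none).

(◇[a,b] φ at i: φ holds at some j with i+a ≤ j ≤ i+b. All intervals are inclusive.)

Evaluate at each i in [0,7]:
  i=0: ✓ (witness j=0)
  i=1: ✓ (witness j=1)
  i=2: ✓ (witness j=2)
  i=3: ✓ (witness j=3)
  i=4: ✓ (witness j=4)
  i=5: ✓ (witness j=5)
  i=6: ✓ (witness j=6)
  i=7: ✓ (witness j=7)

0, 1, 2, 3, 4, 5, 6, 7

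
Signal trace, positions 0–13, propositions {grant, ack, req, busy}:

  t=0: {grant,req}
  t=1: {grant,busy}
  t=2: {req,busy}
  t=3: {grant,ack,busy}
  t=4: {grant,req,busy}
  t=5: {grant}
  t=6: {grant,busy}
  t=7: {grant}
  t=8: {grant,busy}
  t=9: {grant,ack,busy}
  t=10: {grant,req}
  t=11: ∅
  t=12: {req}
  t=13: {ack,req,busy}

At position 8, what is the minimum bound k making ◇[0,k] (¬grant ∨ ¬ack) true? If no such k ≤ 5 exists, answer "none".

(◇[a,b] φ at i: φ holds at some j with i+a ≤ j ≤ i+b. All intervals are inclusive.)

Scan j = 8,9,… for (¬grant ∨ ¬ack):
  j=8: holds
First hit at j=8, so smallest k = 8-8 = 0.

0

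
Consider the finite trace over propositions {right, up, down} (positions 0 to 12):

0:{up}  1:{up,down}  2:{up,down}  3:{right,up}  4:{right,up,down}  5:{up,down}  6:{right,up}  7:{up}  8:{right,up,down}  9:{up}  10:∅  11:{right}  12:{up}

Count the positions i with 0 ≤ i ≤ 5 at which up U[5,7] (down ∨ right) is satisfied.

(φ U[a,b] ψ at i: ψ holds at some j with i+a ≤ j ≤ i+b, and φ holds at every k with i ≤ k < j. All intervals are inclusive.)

4

Evaluate at each i in [0,5]:
  i=0: ✓ (rhs at j=5; lhs holds on [0,4])
  i=1: ✓ (rhs at j=6; lhs holds on [1,5])
  i=2: ✓ (rhs at j=8; lhs holds on [2,7])
  i=3: ✓ (rhs at j=8; lhs holds on [3,7])
  i=4: ✗ (lhs fails at k=10 before rhs at j=11)
  i=5: ✗ (lhs fails at k=10 before rhs at j=11)
Positions where it holds: {0, 1, 2, 3} → 4.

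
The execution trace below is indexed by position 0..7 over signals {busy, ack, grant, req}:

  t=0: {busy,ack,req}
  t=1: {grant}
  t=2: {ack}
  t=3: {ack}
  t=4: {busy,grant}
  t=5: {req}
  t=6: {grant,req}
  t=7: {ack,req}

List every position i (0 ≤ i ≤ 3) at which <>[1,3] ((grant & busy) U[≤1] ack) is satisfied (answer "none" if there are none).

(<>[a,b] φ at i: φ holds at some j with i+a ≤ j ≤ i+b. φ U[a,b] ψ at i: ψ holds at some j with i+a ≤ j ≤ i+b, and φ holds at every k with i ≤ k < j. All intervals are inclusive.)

Evaluate at each i in [0,3]:
  i=0: ✓ (witness j=2)
  i=1: ✓ (witness j=2)
  i=2: ✓ (witness j=3)
  i=3: ✗ (none in [4,6])

0, 1, 2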